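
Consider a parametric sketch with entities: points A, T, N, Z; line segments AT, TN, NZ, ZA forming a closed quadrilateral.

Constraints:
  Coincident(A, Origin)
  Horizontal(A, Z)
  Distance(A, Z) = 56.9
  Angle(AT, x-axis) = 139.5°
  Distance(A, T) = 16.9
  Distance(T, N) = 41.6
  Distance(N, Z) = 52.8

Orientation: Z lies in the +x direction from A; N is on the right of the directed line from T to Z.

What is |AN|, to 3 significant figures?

25.8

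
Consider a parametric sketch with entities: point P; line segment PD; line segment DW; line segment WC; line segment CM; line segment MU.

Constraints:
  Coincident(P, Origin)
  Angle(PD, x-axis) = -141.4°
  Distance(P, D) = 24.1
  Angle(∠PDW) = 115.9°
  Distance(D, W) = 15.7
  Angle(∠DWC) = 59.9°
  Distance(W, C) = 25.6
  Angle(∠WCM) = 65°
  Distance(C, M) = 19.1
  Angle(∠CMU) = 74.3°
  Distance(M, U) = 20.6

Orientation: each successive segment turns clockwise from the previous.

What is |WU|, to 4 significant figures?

4.322

P is at the origin; PD runs at -141.4° with length 24.1, so D = (-18.83, -15.04). ∠PDW = 115.9° gives DW at 154.5° from the x-axis; with |DW| = 15.7, W = (-33.01, -8.276). ∠DWC = 59.9° gives WC at 34.40° from the x-axis; with |WC| = 25.6, C = (-11.88, 6.187). ∠WCM = 65.0° gives CM at -80.60° from the x-axis; with |CM| = 19.1, M = (-8.763, -12.66). ∠CMU = 74.3° gives MU at 173.7° from the x-axis; with |MU| = 20.6, U = (-29.24, -10.40). Then |WU| = |U − W| = 4.322.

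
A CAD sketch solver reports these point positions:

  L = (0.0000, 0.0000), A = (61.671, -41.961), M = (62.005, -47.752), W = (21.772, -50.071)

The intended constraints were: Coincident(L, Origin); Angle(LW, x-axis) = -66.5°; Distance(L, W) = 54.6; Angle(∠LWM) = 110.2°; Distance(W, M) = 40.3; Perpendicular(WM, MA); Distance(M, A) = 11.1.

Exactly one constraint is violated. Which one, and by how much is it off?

Distance(M, A) = 11.1 — off by 5.30.

L = (0.00, 0.00) ✓; LW at -66.50° ✓; |LW| = 54.60 ✓; ∠LWM = 110.2° ✓; |WM| = 40.30 ✓; ∠(WM, MA) = 90.00° ✓; |MA| = 5.801 ✗.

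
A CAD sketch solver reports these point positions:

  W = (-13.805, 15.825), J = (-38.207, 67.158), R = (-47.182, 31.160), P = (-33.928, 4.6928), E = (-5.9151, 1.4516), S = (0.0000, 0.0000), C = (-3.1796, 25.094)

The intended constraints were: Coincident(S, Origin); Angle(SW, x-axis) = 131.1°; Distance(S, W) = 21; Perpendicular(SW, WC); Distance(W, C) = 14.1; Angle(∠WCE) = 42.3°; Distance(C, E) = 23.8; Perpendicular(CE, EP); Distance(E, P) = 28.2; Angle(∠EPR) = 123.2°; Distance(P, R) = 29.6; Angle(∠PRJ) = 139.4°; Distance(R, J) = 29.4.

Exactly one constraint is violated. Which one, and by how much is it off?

Distance(R, J) = 29.4 — off by 7.70.

S = (0.00, 0.00) ✓; SW at 131.1° ✓; |SW| = 21.00 ✓; ∠(SW, WC) = 90.00° ✓; |WC| = 14.10 ✓; ∠WCE = 42.30° ✓; |CE| = 23.80 ✓; ∠(CE, EP) = 90.00° ✓; |EP| = 28.20 ✓; ∠EPR = 123.2° ✓; |PR| = 29.60 ✓; ∠PRJ = 139.4° ✓; |RJ| = 37.10 ✗.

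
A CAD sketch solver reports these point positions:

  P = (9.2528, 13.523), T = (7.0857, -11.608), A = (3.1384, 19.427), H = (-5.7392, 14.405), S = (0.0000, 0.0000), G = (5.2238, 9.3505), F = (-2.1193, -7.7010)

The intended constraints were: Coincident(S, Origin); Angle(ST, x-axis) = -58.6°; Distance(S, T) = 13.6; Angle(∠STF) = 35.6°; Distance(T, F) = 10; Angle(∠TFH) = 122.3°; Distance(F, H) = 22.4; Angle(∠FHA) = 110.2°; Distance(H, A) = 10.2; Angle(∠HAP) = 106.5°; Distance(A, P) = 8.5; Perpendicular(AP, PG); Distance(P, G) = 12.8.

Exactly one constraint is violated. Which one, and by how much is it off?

Distance(P, G) = 12.8 — off by 7.00.

S = (0.00, 0.00) ✓; ST at -58.60° ✓; |ST| = 13.60 ✓; ∠STF = 35.60° ✓; |TF| = 10.00 ✓; ∠TFH = 122.3° ✓; |FH| = 22.40 ✓; ∠FHA = 110.2° ✓; |HA| = 10.20 ✓; ∠HAP = 106.5° ✓; |AP| = 8.500 ✓; ∠(AP, PG) = 90.00° ✓; |PG| = 5.800 ✗.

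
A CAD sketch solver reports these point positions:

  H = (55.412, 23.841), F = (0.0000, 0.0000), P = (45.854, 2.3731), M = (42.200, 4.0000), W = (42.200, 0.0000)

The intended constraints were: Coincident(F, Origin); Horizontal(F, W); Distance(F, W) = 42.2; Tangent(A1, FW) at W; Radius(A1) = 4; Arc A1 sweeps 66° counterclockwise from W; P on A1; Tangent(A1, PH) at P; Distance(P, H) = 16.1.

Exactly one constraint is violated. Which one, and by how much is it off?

Distance(P, H) = 16.1 — off by 7.40.

F = (0.00, 0.00) ✓; F.y = 0.00, W.y = 0.00 ✓; |FW| = 42.20 ✓; ∠(MW, WF) = 90.00° ✓; |MW| = 4.000 ✓; bearing(M→P) − bearing(M→W) = 66.00° ✓; |MP| = 4.000 ✓; ∠(MP, PH) = 90.00° ✓; |PH| = 23.50 ✗.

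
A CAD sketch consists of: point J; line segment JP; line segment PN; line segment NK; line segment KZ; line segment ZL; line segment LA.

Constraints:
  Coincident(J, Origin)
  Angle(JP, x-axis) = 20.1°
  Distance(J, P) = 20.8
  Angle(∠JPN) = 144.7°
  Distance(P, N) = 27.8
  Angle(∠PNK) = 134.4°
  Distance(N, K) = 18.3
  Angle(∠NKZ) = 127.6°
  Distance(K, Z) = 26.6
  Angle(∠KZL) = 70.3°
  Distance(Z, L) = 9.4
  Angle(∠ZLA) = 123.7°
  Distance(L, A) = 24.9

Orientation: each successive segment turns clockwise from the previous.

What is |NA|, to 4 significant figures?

10.44

J is at the origin; JP runs at 20.1° with length 20.8, so P = (19.53, 7.148). ∠JPN = 144.7° gives PN at -15.20° from the x-axis; with |PN| = 27.8, N = (46.36, -0.1407). ∠PNK = 134.4° gives NK at -60.80° from the x-axis; with |NK| = 18.3, K = (55.29, -16.12). ∠NKZ = 127.6° gives KZ at -113.2° from the x-axis; with |KZ| = 26.6, Z = (44.81, -40.56). ∠KZL = 70.3° gives ZL at 137.1° from the x-axis; with |ZL| = 9.4, L = (37.92, -34.17). ∠ZLA = 123.7° gives LA at 80.80° from the x-axis; with |LA| = 24.9, A = (41.90, -9.586). Then |NA| = |A − N| = 10.44.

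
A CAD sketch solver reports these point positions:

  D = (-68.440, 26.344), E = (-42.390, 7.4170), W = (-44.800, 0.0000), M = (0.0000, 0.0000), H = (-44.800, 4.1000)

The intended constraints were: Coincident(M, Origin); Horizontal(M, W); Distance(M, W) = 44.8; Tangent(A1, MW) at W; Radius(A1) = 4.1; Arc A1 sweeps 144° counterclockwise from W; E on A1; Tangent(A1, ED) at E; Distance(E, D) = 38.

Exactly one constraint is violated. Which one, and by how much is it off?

Distance(E, D) = 38 — off by 5.80.

M = (0.00, 0.00) ✓; M.y = 0.00, W.y = 0.00 ✓; |MW| = 44.80 ✓; ∠(HW, WM) = 90.00° ✓; |HW| = 4.100 ✓; bearing(H→E) − bearing(H→W) = 144.0° ✓; |HE| = 4.100 ✓; ∠(HE, ED) = 90.00° ✓; |ED| = 32.20 ✗.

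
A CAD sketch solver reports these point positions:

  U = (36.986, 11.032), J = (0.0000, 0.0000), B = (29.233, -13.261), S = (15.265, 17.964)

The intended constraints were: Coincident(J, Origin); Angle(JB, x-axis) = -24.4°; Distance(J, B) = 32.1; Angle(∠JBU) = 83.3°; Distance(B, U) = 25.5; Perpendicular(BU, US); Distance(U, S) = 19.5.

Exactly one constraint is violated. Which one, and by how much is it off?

Distance(U, S) = 19.5 — off by 3.30.

J = (0.00, 0.00) ✓; JB at -24.40° ✓; |JB| = 32.10 ✓; ∠JBU = 83.30° ✓; |BU| = 25.50 ✓; ∠(BU, US) = 90.00° ✓; |US| = 22.80 ✗.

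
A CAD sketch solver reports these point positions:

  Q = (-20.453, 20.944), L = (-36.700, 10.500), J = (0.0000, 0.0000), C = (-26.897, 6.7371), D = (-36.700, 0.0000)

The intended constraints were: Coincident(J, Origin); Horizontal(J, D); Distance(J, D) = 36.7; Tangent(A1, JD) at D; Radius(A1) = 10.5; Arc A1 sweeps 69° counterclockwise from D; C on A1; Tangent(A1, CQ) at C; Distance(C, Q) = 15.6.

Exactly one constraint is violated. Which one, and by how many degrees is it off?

Tangent(A1, CQ) at C — off by 3.40°.

J = (0.00, 0.00) ✓; J.y = 0.00, D.y = 0.00 ✓; |JD| = 36.70 ✓; ∠(LD, DJ) = 90.00° ✓; |LD| = 10.50 ✓; bearing(L→C) − bearing(L→D) = 69.00° ✓; |LC| = 10.50 ✓; ∠(LC, CQ) = 93.40° ✗; |CQ| = 15.60 ✓.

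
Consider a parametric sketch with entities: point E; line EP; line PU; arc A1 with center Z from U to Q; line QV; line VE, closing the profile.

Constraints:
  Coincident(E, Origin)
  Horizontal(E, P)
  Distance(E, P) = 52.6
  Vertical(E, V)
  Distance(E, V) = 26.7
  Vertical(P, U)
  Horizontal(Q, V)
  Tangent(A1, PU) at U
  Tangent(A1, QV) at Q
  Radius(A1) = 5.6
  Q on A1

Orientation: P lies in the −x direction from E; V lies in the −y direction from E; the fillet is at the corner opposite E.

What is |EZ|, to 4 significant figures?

51.52

E is at the origin; EP is horizontal with |EP| = 52.6 and P on the −x side, so P = (-52.60, 0.000). EV is vertical with |EV| = 26.7 and V on the −y side, so V = (0.000, -26.70). The virtual corner opposite E is at (-52.60, -26.70). The tangent condition forces ZU to be normal to PU and A1 meets QV tangentially, so ZQ is at right angles to QV, with radius 5.6, so the center Z sits 5.6 in from both sides at Z = (-47.00, -21.10). Then |EZ| = |Z − E| = 51.52.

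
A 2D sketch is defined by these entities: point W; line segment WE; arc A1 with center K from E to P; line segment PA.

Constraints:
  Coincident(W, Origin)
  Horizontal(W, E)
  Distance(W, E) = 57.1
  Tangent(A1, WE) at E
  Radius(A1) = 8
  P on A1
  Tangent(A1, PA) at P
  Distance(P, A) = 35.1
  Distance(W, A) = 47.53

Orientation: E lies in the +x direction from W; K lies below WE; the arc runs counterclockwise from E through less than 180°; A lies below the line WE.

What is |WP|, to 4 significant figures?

50.32

W is at the origin; WE is horizontal with |WE| = 57.1 and E on the +x side, so E = (57.10, 0.000). The tangent condition forces KE to be normal to WE, so K = E + (0, -8) = (57.10, -8.000). Since KP ⟂ PA (tangency), |KA| = √(8.0² + 35.1²) = 36.00 regardless of where P sits on A1. So A lies on both circle(W, 47.53) and circle(K, 36.00); the below-WE intersection is A = (32.71, -34.48). P is the foot of the tangent from A: P = (50.16, -4.024).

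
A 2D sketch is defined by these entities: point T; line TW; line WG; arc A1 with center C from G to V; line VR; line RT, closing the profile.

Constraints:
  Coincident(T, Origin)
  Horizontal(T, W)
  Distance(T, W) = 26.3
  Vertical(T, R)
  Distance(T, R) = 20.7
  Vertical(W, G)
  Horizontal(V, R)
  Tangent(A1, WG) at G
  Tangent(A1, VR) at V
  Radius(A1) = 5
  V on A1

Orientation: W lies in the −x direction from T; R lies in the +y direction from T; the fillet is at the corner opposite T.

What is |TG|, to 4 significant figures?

30.63

T is at the origin; T and W share the same y with |TW| = 26.3 and W on the −x side, so W = (-26.30, 0.000). T and R share the same x with |TR| = 20.7 and R on the +y side, so R = (0.000, 20.70). The virtual corner opposite T is at (-26.30, 20.70). A1 meets WG tangentially, so CG is at right angles to WG and the tangent condition forces CV to be normal to VR, with radius 5.0, so the center C sits 5.0 in from both sides at C = (-21.30, 15.70). That places the tangent points at G = (-26.30, 15.70) on WG and V = (-21.30, 20.70) on VR. Then |TG| = |G − T| = 30.63.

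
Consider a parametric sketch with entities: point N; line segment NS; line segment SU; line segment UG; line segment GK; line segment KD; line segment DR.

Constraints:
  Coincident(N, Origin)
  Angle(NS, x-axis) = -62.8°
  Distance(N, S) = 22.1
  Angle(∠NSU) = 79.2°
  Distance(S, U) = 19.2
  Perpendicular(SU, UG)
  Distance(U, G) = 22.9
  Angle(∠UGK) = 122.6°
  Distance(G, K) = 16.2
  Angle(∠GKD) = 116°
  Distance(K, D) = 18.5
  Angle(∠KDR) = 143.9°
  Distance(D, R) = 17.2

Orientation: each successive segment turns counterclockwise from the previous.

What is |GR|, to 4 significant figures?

39.75

∠GKD = 116.0° gives KD at -110.6° from the x-axis; with |KD| = 18.5, D = (-11.50, -8.632). ∠KDR = 143.9° gives DR at -74.50° from the x-axis; with |DR| = 17.2, R = (-6.908, -25.21). Then |GR| = |R − G| = 39.75.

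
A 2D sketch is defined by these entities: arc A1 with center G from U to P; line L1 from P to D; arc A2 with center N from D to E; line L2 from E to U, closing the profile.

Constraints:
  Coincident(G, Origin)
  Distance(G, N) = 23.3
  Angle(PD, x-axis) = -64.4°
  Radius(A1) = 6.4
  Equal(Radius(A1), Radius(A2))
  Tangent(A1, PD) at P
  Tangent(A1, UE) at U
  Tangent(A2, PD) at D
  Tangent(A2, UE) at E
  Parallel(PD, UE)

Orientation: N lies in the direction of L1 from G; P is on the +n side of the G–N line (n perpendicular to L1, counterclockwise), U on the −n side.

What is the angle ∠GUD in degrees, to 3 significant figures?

61.2°

The slot axis is L1's direction at -64.4°, so u = (cos -64.4°, sin -64.4°) = (0.432, -0.902) and n = (−sin -64.4°, cos -64.4°) = (0.902, 0.432). G is at the origin and N lies 23.3 along u from G, so N = 23.3·u = (10.1, -21.0). Tangency of A1 to both parallel lines with radius 6.4 puts P and U at G ± 6.4·n: P = (5.77, 2.77), U = (-5.77, -2.77). Equal radii place D and E the same way about N: D = N + 6.4·n = (15.8, -18.2), E = N − 6.4·n = (4.30, -23.8). Then cos ∠GUD = UG·UD / (|UG||UD|), giving 61.2°.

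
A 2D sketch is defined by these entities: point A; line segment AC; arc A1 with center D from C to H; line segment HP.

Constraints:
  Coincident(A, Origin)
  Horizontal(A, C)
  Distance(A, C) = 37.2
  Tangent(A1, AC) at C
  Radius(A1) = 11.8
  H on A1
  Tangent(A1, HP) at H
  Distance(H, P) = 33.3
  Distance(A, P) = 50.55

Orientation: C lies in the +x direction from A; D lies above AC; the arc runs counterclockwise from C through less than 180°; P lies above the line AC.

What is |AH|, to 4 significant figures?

50.04

Checks: A.y = 0.00, C.y = 0.00 ✓; |DH| = 11.80 ✓; ∠(DH, HP) = 90.00° ✓; |HP| = 33.30 ✓; |AP| = 50.55 ✓.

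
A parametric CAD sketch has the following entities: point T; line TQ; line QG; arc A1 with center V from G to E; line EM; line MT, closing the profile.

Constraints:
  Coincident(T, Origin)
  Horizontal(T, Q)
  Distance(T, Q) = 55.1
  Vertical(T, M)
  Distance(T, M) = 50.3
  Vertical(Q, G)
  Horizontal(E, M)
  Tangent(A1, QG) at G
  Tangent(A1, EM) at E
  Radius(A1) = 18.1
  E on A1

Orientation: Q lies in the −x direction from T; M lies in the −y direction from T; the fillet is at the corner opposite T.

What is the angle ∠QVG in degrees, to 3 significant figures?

60.7°

T is at the origin; TQ is horizontal with |TQ| = 55.1 and Q on the −x side, so Q = (-55.1, 0.00). T and M share the same x with |TM| = 50.3 and M on the −y side, so M = (0.00, -50.3). The virtual corner opposite T is at (-55.1, -50.3). A1 meets QG tangentially, so VG is at right angles to QG and A1 meets EM tangentially, so VE is at right angles to EM, with radius 18.1, so the center V sits 18.1 in from both sides at V = (-37.0, -32.2). That places the tangent points at G = (-55.1, -32.2) on QG and E = (-37.0, -50.3) on EM. Then cos ∠QVG = VQ·VG / (|VQ||VG|), giving 60.7°.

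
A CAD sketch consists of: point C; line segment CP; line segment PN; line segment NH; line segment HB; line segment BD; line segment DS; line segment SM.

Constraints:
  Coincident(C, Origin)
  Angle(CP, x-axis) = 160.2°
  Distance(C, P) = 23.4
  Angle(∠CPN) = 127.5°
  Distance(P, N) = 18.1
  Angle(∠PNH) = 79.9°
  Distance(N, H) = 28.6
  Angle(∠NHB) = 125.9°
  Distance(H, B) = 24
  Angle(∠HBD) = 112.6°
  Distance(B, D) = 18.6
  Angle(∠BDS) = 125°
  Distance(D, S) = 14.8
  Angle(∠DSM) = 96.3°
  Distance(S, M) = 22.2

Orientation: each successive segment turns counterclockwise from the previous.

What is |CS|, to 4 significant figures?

9.553

∠HBD = 112.6° gives BD at 74.30° from the x-axis; with |BD| = 18.6, D = (11.04, -2.047). ∠BDS = 125.0° gives DS at 129.3° from the x-axis; with |DS| = 14.8, S = (1.669, 9.406). Then |CS| = |S − C| = 9.553.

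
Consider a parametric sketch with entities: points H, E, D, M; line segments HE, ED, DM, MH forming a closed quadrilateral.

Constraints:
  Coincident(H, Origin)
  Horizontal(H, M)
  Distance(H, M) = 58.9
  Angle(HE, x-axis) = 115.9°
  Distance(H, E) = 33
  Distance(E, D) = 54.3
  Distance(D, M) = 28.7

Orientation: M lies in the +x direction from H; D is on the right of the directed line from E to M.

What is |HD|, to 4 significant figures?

30.25

Checks: |HM| = 58.90 ✓; |HE| = 33.00 ✓; |ED| = 54.30 ✓; |DM| = 28.70 ✓.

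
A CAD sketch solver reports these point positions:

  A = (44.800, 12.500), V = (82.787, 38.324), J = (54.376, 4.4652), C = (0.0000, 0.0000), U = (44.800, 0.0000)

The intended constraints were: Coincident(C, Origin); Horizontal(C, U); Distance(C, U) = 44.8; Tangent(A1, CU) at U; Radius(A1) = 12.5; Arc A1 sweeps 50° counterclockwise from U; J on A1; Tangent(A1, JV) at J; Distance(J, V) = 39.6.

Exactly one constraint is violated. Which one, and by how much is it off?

Distance(J, V) = 39.6 — off by 4.60.

C = (0.00, 0.00) ✓; C.y = 0.00, U.y = 0.00 ✓; |CU| = 44.80 ✓; ∠(AU, UC) = 90.00° ✓; |AU| = 12.50 ✓; bearing(A→J) − bearing(A→U) = 50.00° ✓; |AJ| = 12.50 ✓; ∠(AJ, JV) = 90.00° ✓; |JV| = 44.20 ✗.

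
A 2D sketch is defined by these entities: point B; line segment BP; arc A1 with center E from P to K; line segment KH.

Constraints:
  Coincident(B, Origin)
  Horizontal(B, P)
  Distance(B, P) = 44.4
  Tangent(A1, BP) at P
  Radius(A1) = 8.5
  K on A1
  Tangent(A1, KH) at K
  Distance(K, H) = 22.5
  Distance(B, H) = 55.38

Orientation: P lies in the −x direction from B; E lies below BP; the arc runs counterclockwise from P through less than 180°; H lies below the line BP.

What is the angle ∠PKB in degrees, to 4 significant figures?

42.62°

B is at the origin; BP is horizontal with |BP| = 44.4 and P on the −x side, so P = (-44.40, 0.000). Since A1 is tangent to BP there, EP ⟂ BP, so E = P + (0, -8.5) = (-44.40, -8.500). Since EK ⟂ KH (tangency), |EH| = √(8.5² + 22.5²) = 24.05 regardless of where K sits on A1. So H lies on both circle(B, 55.38) and circle(E, 24.05); the below-BP intersection is H = (-44.81, -32.55). K is the foot of the tangent from H: K = (-52.40, -11.37).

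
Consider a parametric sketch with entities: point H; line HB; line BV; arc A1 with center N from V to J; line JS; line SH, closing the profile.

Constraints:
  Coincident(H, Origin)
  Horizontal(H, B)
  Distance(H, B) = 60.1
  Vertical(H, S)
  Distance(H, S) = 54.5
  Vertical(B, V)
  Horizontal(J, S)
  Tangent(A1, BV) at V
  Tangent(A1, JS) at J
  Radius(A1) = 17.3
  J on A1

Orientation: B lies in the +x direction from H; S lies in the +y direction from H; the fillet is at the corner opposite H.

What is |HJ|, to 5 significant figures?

69.297

H is at the origin; HB is horizontal with |HB| = 60.1 and B on the +x side, so B = (60.100, 0.0000). H and S share the same x with |HS| = 54.5 and S on the +y side, so S = (0.0000, 54.500). The virtual corner opposite H is at (60.100, 54.500). The tangent condition forces NV to be normal to BV and since A1 is tangent to JS there, NJ ⟂ JS, with radius 17.3, so the center N sits 17.3 in from both sides at N = (42.800, 37.200). That places the tangent points at V = (60.100, 37.200) on BV and J = (42.800, 54.500) on JS. Then |HJ| = |J − H| = 69.297.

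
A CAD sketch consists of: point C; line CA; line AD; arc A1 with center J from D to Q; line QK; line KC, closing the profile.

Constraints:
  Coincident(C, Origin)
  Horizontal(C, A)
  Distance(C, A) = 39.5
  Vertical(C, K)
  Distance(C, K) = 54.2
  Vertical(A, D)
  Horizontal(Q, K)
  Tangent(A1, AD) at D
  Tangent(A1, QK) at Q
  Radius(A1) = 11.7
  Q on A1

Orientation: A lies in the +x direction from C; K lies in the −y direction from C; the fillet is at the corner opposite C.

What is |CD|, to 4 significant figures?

58.02

C is at the origin; CA is horizontal with |CA| = 39.5 and A on the +x side, so A = (39.50, 0.000). C and K share the same x with |CK| = 54.2 and K on the −y side, so K = (0.000, -54.20). The virtual corner opposite C is at (39.50, -54.20). The tangent condition forces JD to be normal to AD and since A1 is tangent to QK there, JQ ⟂ QK, with radius 11.7, so the center J sits 11.7 in from both sides at J = (27.80, -42.50). That places the tangent points at D = (39.50, -42.50) on AD and Q = (27.80, -54.20) on QK. Then |CD| = |D − C| = 58.02.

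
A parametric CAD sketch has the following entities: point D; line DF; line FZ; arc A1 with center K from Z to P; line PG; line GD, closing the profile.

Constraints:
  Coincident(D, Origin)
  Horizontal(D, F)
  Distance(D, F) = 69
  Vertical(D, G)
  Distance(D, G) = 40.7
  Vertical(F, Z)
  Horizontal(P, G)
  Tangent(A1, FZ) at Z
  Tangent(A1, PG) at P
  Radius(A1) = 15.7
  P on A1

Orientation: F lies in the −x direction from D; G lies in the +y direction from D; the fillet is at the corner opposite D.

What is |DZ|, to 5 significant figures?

73.389

D is at the origin; D and F share the same y with |DF| = 69.0 and F on the −x side, so F = (-69.000, 0.0000). D and G share the same x with |DG| = 40.7 and G on the +y side, so G = (0.0000, 40.700). The virtual corner opposite D is at (-69.000, 40.700). Tangency of A1 to FZ means the radius KZ is perpendicular to FZ and the tangent condition forces KP to be normal to PG, with radius 15.7, so the center K sits 15.7 in from both sides at K = (-53.300, 25.000). That places the tangent points at Z = (-69.000, 25.000) on FZ and P = (-53.300, 40.700) on PG. Then |DZ| = |Z − D| = 73.389.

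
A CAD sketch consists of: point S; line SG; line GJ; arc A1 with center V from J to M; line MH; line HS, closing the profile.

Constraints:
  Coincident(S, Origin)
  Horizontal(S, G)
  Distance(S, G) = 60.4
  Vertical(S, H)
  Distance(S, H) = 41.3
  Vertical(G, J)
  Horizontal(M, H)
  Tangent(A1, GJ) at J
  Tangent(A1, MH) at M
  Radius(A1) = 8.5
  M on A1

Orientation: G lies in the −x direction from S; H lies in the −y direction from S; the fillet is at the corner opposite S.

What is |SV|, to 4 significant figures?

61.40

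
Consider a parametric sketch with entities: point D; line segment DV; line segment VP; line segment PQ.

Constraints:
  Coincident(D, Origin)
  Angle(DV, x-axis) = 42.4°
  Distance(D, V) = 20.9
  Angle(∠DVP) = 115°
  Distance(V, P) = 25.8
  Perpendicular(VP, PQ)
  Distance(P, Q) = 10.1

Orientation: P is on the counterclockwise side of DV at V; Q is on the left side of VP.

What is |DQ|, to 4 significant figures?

35.74

∠DVP = 115.0°, so VP runs at 42.4° + (180° − 115.0°) = 107.4° from the x-axis; with |VP| = 25.8, P = V + 25.8·(cos 107.4°, sin 107.4°) = (7.718, 38.71). VP is perpendicular to PQ; with |PQ| = 10.1 on the left of VP, Q = P + 10.1·(-0.9542, -0.2990) = (-1.919, 35.69). Then |DQ| = |Q − D| = 35.74.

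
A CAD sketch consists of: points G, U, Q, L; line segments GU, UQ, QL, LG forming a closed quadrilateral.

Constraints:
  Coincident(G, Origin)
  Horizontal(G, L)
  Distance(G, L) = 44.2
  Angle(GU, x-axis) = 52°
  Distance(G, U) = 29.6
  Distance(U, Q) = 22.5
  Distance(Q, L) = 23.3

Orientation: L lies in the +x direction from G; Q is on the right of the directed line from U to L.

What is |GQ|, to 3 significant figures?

20.9

Checks: |UQ| = 22.50 ✓; |QL| = 23.30 ✓.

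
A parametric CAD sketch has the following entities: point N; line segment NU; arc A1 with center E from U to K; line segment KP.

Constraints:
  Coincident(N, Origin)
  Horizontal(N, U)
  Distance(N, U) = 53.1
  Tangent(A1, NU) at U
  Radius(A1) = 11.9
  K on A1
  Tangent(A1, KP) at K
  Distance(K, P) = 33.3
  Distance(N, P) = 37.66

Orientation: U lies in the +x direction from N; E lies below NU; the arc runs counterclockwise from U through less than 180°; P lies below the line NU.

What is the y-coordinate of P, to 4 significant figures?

-30.02

N is at the origin; N and U share the same y with |NU| = 53.1 and U on the +x side, so U = (53.10, 0.000). The tangent condition forces EU to be normal to NU, so E = U + (0, -11.9) = (53.10, -11.90). Since EK ⟂ KP (tangency), |EP| = √(11.9² + 33.3²) = 35.36 regardless of where K sits on A1. So P lies on both circle(N, 37.66) and circle(E, 35.36); the below-NU intersection is P = (22.73, -30.02). K is the foot of the tangent from P: K = (43.92, -4.330).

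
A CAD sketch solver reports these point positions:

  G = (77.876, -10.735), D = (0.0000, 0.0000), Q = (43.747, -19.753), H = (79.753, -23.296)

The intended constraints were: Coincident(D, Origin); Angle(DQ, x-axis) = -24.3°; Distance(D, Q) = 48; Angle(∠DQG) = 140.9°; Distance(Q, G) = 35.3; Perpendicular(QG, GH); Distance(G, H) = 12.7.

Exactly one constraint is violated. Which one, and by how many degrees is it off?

Perpendicular(QG, GH) — off by 6.30°.

D = (0.00, 0.00) ✓; DQ at -24.30° ✓; |DQ| = 48.00 ✓; ∠DQG = 140.9° ✓; |QG| = 35.30 ✓; ∠(QG, GH) = 96.30° ✗; |GH| = 12.70 ✓.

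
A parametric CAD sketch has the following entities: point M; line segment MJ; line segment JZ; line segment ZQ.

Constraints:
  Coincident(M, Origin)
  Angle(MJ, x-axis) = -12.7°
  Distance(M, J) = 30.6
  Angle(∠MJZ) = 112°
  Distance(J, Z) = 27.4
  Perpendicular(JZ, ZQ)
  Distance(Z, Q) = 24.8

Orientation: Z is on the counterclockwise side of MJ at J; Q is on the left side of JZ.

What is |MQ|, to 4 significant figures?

39.03

M is at the origin; MJ runs at -12.7° with length 30.6, so J = 30.6·(cos -12.7°, sin -12.7°) = (29.85, -6.727). ∠MJZ = 112.0°, so JZ runs at -12.7° + (180° − 112.0°) = 55.30° from the x-axis; with |JZ| = 27.4, Z = J + 27.4·(cos 55.30°, sin 55.30°) = (45.45, 15.80). JZ is perpendicular to ZQ; with |ZQ| = 24.8 on the left of JZ, Q = Z + 24.8·(-0.8221, 0.5693) = (25.06, 29.92). Then |MQ| = |Q − M| = 39.03.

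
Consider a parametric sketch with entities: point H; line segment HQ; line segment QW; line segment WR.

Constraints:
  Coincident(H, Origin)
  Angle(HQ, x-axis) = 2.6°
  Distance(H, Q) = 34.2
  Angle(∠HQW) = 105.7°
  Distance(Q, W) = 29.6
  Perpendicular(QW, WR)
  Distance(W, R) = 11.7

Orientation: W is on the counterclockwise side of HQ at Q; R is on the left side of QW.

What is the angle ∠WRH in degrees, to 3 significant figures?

119°

H is at the origin; HQ runs at 2.6° with length 34.2, so Q = 34.2·(cos 2.6°, sin 2.6°) = (34.2, 1.55). ∠HQW = 105.7°, so QW runs at 2.6° + (180° − 105.7°) = 76.9° from the x-axis; with |QW| = 29.6, W = Q + 29.6·(cos 76.9°, sin 76.9°) = (40.9, 30.4). QW ⟂ WR; with |WR| = 11.7 on the left of QW, R = W + 11.7·(-0.974, 0.227) = (29.5, 33.0). Then cos ∠WRH = RW·RH / (|RW||RH|), giving 119°.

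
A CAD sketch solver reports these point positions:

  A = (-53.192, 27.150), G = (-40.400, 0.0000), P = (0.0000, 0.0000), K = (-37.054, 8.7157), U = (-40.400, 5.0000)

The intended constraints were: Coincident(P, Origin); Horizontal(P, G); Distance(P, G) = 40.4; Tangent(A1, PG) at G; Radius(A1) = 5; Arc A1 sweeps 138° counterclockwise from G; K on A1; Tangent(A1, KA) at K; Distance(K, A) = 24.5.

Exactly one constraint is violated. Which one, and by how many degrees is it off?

Tangent(A1, KA) at K — off by 6.80°.

P = (0.00, 0.00) ✓; P.y = 0.00, G.y = 0.00 ✓; |PG| = 40.40 ✓; ∠(UG, GP) = 90.00° ✓; |UG| = 5.000 ✓; bearing(U→K) − bearing(U→G) = 138.0° ✓; |UK| = 5.000 ✓; ∠(UK, KA) = 96.80° ✗; |KA| = 24.50 ✓.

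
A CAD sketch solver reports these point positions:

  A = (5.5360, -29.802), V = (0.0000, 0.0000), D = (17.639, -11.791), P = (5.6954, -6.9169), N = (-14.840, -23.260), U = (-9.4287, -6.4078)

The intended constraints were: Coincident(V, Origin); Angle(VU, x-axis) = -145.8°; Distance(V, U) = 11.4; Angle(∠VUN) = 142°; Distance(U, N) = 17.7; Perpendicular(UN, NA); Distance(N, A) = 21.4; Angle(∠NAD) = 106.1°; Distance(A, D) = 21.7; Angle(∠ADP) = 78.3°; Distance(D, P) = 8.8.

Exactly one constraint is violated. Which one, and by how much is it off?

Distance(D, P) = 8.8 — off by 4.10.

V = (0.00, 0.00) ✓; VU at -145.8° ✓; |VU| = 11.40 ✓; ∠VUN = 142.0° ✓; |UN| = 17.70 ✓; ∠(UN, NA) = 90.00° ✓; |NA| = 21.40 ✓; ∠NAD = 106.1° ✓; |AD| = 21.70 ✓; ∠ADP = 78.30° ✓; |DP| = 12.90 ✗.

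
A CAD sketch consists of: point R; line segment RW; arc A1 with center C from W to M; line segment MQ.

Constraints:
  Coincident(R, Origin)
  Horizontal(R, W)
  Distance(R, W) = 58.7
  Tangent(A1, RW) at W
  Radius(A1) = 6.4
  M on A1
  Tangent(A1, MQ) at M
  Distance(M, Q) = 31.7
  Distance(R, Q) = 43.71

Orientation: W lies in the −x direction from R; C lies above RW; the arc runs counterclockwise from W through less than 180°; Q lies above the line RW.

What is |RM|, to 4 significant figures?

53.72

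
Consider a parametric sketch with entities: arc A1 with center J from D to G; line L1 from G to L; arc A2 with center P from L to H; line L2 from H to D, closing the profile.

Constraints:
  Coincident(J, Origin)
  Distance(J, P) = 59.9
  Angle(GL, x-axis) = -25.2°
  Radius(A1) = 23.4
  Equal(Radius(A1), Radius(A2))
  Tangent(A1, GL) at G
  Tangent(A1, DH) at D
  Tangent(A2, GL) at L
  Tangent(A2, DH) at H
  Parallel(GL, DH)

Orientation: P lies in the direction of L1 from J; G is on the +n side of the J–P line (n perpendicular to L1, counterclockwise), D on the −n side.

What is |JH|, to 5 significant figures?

64.308

Tangency of A1 to both parallel lines with radius 23.4 puts G and D at J ± 23.4·n: G = (9.9632, 21.173), D = (-9.9632, -21.173). Equal radii place L and H the same way about P: L = P + 23.4·n = (64.162, -4.3312), H = P − 23.4·n = (44.236, -46.677). Then |JH| = |H − J| = 64.308.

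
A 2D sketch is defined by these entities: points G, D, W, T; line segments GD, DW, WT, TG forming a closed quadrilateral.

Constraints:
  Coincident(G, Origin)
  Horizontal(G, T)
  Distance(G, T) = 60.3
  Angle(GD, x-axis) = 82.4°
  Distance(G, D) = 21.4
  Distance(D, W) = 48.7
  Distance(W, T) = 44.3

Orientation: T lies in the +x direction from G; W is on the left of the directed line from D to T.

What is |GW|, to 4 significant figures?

62.99

G is at the origin; GT is horizontal with |GT| = 60.3 and T in +x, so T = (60.3, 0). GD runs at 82.4° with |GD| = 21.4, so D = (2.830, 21.21). W is determined by |DW| = 48.7 and |WT| = 44.3 together: it lies at the intersection of circle(D, 48.7) and circle(T, 44.3). With |DT| = 61.26, the foot of the radical line on DT is 33.97 from D and the perpendicular offset is √(48.7² − 33.97²) = 34.90. Taking the left-of-DT solution: W = (46.78, 42.19).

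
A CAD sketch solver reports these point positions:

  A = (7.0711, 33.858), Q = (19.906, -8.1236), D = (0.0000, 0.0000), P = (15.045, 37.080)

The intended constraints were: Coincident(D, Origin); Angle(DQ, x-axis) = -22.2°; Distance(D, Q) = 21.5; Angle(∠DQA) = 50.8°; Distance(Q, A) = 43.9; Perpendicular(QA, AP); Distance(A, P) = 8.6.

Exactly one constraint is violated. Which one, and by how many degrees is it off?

Perpendicular(QA, AP) — off by 5.00°.

D = (0.00, 0.00) ✓; DQ at -22.20° ✓; |DQ| = 21.50 ✓; ∠DQA = 50.80° ✓; |QA| = 43.90 ✓; ∠(QA, AP) = 85.00° ✗; |AP| = 8.600 ✓.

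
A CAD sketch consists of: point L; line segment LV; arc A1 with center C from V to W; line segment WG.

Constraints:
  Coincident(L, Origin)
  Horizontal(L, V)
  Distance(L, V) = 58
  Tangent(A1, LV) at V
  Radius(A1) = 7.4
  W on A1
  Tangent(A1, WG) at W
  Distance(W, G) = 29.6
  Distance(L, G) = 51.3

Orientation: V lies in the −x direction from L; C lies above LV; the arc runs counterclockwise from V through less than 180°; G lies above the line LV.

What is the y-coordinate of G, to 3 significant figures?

32.1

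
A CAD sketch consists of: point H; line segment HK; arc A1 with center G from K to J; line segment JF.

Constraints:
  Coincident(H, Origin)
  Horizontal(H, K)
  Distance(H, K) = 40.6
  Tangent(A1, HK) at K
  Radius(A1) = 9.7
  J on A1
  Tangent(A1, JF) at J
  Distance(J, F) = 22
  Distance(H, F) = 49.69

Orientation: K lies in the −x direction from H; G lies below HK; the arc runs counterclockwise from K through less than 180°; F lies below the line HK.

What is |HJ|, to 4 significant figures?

50.99

Checks: |GJ| = 9.700 ✓; ∠(GJ, JF) = 90.00° ✓; |JF| = 22.00 ✓; |HF| = 49.69 ✓.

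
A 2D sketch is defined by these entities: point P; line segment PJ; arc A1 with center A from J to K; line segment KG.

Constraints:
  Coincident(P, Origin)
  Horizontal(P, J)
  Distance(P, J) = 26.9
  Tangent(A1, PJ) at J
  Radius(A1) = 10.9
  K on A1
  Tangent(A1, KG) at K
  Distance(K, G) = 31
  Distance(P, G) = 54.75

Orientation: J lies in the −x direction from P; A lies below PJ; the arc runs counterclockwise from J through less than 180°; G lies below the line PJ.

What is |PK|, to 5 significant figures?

39.656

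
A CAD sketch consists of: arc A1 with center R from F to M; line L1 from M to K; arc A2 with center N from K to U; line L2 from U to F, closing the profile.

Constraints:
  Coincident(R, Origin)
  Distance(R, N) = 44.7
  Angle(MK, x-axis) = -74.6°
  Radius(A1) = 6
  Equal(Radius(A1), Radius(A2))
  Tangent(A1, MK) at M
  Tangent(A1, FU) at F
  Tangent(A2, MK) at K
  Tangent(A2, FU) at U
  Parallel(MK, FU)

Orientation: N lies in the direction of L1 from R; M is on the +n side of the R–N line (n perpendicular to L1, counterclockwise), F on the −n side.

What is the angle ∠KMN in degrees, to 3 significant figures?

7.65°

The slot axis is L1's direction at -74.6°, so u = (cos -74.6°, sin -74.6°) = (0.266, -0.964) and n = (−sin -74.6°, cos -74.6°) = (0.964, 0.266). R is at the origin and N lies 44.7 along u from R, so N = 44.7·u = (11.9, -43.1). Tangency of A1 to both parallel lines with radius 6.0 puts M and F at R ± 6.0·n: M = (5.78, 1.59), F = (-5.78, -1.59). Equal radii place K and U the same way about N: K = N + 6.0·n = (17.7, -41.5), U = N − 6.0·n = (6.09, -44.7). Then cos ∠KMN = MK·MN / (|MK||MN|), giving 7.65°.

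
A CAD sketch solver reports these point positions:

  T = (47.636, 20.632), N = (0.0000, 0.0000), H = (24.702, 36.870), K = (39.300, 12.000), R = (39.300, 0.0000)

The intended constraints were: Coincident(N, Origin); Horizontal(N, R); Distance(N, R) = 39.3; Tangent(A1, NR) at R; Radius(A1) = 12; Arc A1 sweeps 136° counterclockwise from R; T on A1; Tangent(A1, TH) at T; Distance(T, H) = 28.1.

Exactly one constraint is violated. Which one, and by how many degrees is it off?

Tangent(A1, TH) at T — off by 8.70°.

N = (0.00, 0.00) ✓; N.y = 0.00, R.y = 0.00 ✓; |NR| = 39.30 ✓; ∠(KR, RN) = 90.00° ✓; |KR| = 12.00 ✓; bearing(K→T) − bearing(K→R) = 136.0° ✓; |KT| = 12.00 ✓; ∠(KT, TH) = 81.30° ✗; |TH| = 28.10 ✓.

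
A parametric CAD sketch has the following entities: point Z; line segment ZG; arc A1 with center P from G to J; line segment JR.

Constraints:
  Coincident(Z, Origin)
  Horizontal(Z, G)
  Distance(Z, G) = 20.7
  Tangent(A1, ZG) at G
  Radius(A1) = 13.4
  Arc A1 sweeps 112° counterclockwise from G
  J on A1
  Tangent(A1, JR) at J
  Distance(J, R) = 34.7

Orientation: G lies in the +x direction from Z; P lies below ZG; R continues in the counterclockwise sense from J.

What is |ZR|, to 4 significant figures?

54.88

On A1, G sits at bearing 90° from P; a 112° counterclockwise sweep puts J at bearing 202°, so J = P + 13.4·(cos 202°, sin 202°) = (8.276, -18.42). The tangent condition forces PJ to be normal to JR, so JR runs along (−sin 202°, cos 202°); with |JR| = 34.7, R = (21.27, -50.59). Then |ZR| = |R − Z| = 54.88.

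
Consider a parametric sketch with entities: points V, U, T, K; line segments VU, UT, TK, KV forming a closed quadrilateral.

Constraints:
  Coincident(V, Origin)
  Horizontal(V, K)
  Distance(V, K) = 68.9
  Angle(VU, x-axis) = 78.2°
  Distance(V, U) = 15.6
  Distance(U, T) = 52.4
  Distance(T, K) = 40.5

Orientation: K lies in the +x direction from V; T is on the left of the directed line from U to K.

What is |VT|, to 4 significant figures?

62.77

Checks: |UT| = 52.40 ✓; |TK| = 40.50 ✓.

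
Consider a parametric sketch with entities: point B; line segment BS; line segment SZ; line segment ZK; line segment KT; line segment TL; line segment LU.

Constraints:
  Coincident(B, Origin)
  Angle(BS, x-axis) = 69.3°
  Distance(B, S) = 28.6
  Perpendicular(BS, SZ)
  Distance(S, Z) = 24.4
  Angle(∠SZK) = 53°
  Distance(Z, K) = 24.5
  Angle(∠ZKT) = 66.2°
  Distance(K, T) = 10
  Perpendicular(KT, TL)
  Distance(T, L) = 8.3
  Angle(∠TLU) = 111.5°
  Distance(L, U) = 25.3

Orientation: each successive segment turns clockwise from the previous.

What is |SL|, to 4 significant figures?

13.81

B is at the origin; BS runs at 69.3° with length 28.6, so S = (10.11, 26.75). The perpendicularity gives SZ at right angles to BS, so SZ runs at -20.70°; with |SZ| = 24.4, Z = (32.93, 18.13). ∠SZK = 53.0° gives ZK at -147.7° from the x-axis; with |ZK| = 24.5, K = (12.23, 5.037). ∠ZKT = 66.2° gives KT at 98.50° from the x-axis; with |KT| = 10.0, T = (10.75, 14.93). KT is perpendicular to TL, so TL runs at 8.500°; with |TL| = 8.3, L = (18.96, 16.15). Then |SL| = |L − S| = 13.81.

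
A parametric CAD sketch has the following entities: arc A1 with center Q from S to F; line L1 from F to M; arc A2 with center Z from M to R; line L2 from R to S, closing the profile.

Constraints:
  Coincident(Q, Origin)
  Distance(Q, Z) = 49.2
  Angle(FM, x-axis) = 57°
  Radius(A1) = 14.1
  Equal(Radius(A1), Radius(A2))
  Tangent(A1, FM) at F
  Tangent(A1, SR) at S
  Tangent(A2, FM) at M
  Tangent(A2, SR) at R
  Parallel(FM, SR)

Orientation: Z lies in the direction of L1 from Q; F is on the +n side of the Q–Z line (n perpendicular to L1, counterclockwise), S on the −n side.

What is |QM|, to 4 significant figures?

51.18

Tangency of A1 to both parallel lines with radius 14.1 puts F and S at Q ± 14.1·n: F = (-11.83, 7.679), S = (11.83, -7.679). Equal radii place M and R the same way about Z: M = Z + 14.1·n = (14.97, 48.94), R = Z − 14.1·n = (38.62, 33.58). Then |QM| = |M − Q| = 51.18.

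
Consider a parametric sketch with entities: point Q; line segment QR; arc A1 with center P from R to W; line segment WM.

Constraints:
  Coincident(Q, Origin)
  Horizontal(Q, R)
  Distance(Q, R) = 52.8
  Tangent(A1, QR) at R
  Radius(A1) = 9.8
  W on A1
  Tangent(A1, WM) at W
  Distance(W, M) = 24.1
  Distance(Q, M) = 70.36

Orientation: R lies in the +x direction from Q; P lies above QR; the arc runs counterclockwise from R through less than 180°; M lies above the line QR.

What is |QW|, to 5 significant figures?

63.427

Checks: |PW| = 9.800 ✓; ∠(PW, WM) = 90.00° ✓; |WM| = 24.10 ✓; |QM| = 70.36 ✓.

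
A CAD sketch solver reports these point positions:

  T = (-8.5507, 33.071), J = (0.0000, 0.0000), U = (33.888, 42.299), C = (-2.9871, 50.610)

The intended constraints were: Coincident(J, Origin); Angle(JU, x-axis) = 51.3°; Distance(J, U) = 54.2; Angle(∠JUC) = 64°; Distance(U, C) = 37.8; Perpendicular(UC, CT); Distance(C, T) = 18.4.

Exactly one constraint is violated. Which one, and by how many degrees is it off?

Perpendicular(UC, CT) — off by 4.90°.

J = (0.00, 0.00) ✓; JU at 51.30° ✓; |JU| = 54.20 ✓; ∠JUC = 64.00° ✓; |UC| = 37.80 ✓; ∠(UC, CT) = 85.10° ✗; |CT| = 18.40 ✓.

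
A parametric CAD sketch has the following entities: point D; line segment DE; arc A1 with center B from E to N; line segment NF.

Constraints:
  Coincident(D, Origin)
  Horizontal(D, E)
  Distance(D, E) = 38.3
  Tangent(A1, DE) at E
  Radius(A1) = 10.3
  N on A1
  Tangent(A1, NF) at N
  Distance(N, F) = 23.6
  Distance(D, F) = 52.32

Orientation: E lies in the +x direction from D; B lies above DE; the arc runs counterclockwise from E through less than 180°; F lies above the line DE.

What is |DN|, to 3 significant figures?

49.9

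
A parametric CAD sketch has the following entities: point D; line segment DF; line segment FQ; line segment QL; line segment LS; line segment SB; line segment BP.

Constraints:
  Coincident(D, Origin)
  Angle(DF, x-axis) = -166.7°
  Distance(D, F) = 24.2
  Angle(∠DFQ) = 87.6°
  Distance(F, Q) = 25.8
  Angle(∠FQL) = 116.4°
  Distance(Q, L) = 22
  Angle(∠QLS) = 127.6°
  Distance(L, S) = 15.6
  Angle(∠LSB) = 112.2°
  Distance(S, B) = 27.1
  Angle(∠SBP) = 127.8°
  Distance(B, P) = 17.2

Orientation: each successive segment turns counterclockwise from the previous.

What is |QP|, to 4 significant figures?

38.07

D is at the origin; DF runs at -166.7° with length 24.2, so F = (-23.55, -5.567). ∠DFQ = 87.6° gives FQ at -74.30° from the x-axis; with |FQ| = 25.8, Q = (-16.57, -30.40). ∠FQL = 116.4° gives QL at -10.70° from the x-axis; with |QL| = 22.0, L = (5.048, -34.49). ∠QLS = 127.6° gives LS at 41.70° from the x-axis; with |LS| = 15.6, S = (16.70, -24.11). ∠LSB = 112.2° gives SB at 109.5° from the x-axis; with |SB| = 27.1, B = (7.649, 1.434). ∠SBP = 127.8° gives BP at 161.7° from the x-axis; with |BP| = 17.2, P = (-8.681, 6.835). Then |QP| = |P − Q| = 38.07.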